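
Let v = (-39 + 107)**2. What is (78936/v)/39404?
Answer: 9867/22775512 ≈ 0.00043323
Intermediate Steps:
v = 4624 (v = 68**2 = 4624)
(78936/v)/39404 = (78936/4624)/39404 = (78936*(1/4624))*(1/39404) = (9867/578)*(1/39404) = 9867/22775512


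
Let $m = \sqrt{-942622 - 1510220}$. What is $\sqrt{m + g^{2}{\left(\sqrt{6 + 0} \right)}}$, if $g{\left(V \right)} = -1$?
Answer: $\sqrt{1 + 63 i \sqrt{618}} \approx 27.992 + 27.975 i$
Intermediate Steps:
$m = 63 i \sqrt{618}$ ($m = \sqrt{-2452842} = 63 i \sqrt{618} \approx 1566.2 i$)
$\sqrt{m + g^{2}{\left(\sqrt{6 + 0} \right)}} = \sqrt{63 i \sqrt{618} + \left(-1\right)^{2}} = \sqrt{63 i \sqrt{618} + 1} = \sqrt{1 + 63 i \sqrt{618}}$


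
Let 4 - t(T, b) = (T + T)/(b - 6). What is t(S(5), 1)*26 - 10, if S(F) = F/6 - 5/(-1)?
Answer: 464/3 ≈ 154.67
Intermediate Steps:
S(F) = 5 + F/6 (S(F) = F*(1/6) - 5*(-1) = F/6 + 5 = 5 + F/6)
t(T, b) = 4 - 2*T/(-6 + b) (t(T, b) = 4 - (T + T)/(b - 6) = 4 - 2*T/(-6 + b))
t(S(5), 1)*26 - 10 = (2*(-12 - (5 + (1/6)*5) + 2*1)/(-6 + 1))*26 - 10 = (2*(-12 - (5 + 5/6) + 2)/(-5))*26 - 10 = (2*(-1/5)*(-12 - 1*35/6 + 2))*26 - 10 = (2*(-1/5)*(-12 - 35/6 + 2))*26 - 10 = (2*(-1/5)*(-95/6))*26 - 10 = (19/3)*26 - 10 = 494/3 - 10 = 464/3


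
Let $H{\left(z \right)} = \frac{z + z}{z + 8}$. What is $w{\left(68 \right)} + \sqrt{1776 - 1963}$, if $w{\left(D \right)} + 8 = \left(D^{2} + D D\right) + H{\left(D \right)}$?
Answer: $\frac{175594}{19} + i \sqrt{187} \approx 9241.8 + 13.675 i$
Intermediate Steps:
$H{\left(z \right)} = \frac{2 z}{8 + z}$
$w{\left(D \right)} = -8 + 2 D^{2} + \frac{2 D}{8 + D}$ ($w{\left(D \right)} = -8 + \left(\left(D^{2} + D D\right) + \frac{2 D}{8 + D}\right) = -8 + \left(\left(D^{2} + D^{2}\right) + \frac{2 D}{8 + D}\right) = -8 + \left(2 D^{2} + \frac{2 D}{8 + D}\right) = -8 + 2 D^{2} + \frac{2 D}{8 + D}$)
$w{\left(68 \right)} + \sqrt{1776 - 1963} = \frac{2 \left(68 + \left(-4 + 68^{2}\right) \left(8 + 68\right)\right)}{8 + 68} + \sqrt{1776 - 1963} = \frac{2 \left(68 + \left(-4 + 4624\right) 76\right)}{76} + \sqrt{-187} = 2 \cdot \frac{1}{76} \left(68 + 4620 \cdot 76\right) + i \sqrt{187} = 2 \cdot \frac{1}{76} \left(68 + 351120\right) + i \sqrt{187} = 2 \cdot \frac{1}{76} \cdot 351188 + i \sqrt{187} = \frac{175594}{19} + i \sqrt{187}$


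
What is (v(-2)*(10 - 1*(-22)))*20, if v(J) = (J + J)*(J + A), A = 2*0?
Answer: 5120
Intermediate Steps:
A = 0
v(J) = 2*J² (v(J) = (J + J)*(J + 0) = (2*J)*J = 2*J²)
(v(-2)*(10 - 1*(-22)))*20 = ((2*(-2)²)*(10 - 1*(-22)))*20 = ((2*4)*(10 + 22))*20 = (8*32)*20 = 256*20 = 5120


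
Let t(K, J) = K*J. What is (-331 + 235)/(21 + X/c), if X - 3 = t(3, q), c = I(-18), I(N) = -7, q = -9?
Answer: -224/57 ≈ -3.9298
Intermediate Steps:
c = -7
t(K, J) = J*K
X = -24 (X = 3 - 9*3 = 3 - 27 = -24)
(-331 + 235)/(21 + X/c) = (-331 + 235)/(21 - 24/(-7)) = -96/(21 - 24*(-1/7)) = -96/(21 + 24/7) = -96/171/7 = -96*7/171 = -224/57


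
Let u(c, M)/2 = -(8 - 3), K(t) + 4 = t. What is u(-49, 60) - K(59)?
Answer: -65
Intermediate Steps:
K(t) = -4 + t
u(c, M) = -10 (u(c, M) = 2*(-(8 - 3)) = 2*(-1*5) = 2*(-5) = -10)
u(-49, 60) - K(59) = -10 - (-4 + 59) = -10 - 1*55 = -10 - 55 = -65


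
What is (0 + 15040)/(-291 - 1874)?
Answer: -3008/433 ≈ -6.9469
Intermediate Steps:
(0 + 15040)/(-291 - 1874) = 15040/(-2165) = 15040*(-1/2165) = -3008/433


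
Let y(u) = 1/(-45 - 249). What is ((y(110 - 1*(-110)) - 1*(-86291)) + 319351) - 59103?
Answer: 101882465/294 ≈ 3.4654e+5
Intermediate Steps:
y(u) = -1/294 (y(u) = 1/(-294) = -1/294)
((y(110 - 1*(-110)) - 1*(-86291)) + 319351) - 59103 = ((-1/294 - 1*(-86291)) + 319351) - 59103 = ((-1/294 + 86291) + 319351) - 59103 = (25369553/294 + 319351) - 59103 = 119258747/294 - 59103 = 101882465/294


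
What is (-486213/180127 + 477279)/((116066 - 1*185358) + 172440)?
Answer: 21492587055/4644934949 ≈ 4.6271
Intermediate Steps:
(-486213/180127 + 477279)/((116066 - 1*185358) + 172440) = (-486213*1/180127 + 477279)/((116066 - 185358) + 172440) = (-486213/180127 + 477279)/(-69292 + 172440) = (85970348220/180127)/103148 = (85970348220/180127)*(1/103148) = 21492587055/4644934949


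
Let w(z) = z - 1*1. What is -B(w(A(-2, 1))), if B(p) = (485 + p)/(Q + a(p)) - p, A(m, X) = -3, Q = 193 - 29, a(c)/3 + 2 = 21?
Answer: -105/17 ≈ -6.1765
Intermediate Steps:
a(c) = 57 (a(c) = -6 + 3*21 = -6 + 63 = 57)
Q = 164
w(z) = -1 + z (w(z) = z - 1 = -1 + z)
B(p) = 485/221 - 220*p/221 (B(p) = (485 + p)/(164 + 57) - p = (485 + p)/221 - p = (485 + p)*(1/221) - p = (485/221 + p/221) - p = 485/221 - 220*p/221)
-B(w(A(-2, 1))) = -(485/221 - 220*(-1 - 3)/221) = -(485/221 - 220/221*(-4)) = -(485/221 + 880/221) = -1*105/17 = -105/17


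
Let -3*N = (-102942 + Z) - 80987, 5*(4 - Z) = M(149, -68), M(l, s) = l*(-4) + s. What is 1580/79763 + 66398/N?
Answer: 80893513490/73299086243 ≈ 1.1036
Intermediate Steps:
M(l, s) = s - 4*l (M(l, s) = -4*l + s = s - 4*l)
Z = 684/5 (Z = 4 - (-68 - 4*149)/5 = 4 - (-68 - 596)/5 = 4 - ⅕*(-664) = 4 + 664/5 = 684/5 ≈ 136.80)
N = 918961/15 (N = -((-102942 + 684/5) - 80987)/3 = -(-514026/5 - 80987)/3 = -⅓*(-918961/5) = 918961/15 ≈ 61264.)
1580/79763 + 66398/N = 1580/79763 + 66398/(918961/15) = 1580*(1/79763) + 66398*(15/918961) = 1580/79763 + 995970/918961 = 80893513490/73299086243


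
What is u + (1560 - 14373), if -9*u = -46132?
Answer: -69185/9 ≈ -7687.2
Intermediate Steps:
u = 46132/9 (u = -⅑*(-46132) = 46132/9 ≈ 5125.8)
u + (1560 - 14373) = 46132/9 + (1560 - 14373) = 46132/9 - 12813 = -69185/9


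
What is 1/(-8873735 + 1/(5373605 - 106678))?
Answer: -5266927/46737314462344 ≈ -1.1269e-7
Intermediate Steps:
1/(-8873735 + 1/(5373605 - 106678)) = 1/(-8873735 + 1/5266927) = 1/(-46737314462344/5266927) = -5266927/46737314462344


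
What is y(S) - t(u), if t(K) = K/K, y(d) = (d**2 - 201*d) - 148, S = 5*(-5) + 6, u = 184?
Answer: 4031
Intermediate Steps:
S = -19 (S = -25 + 6 = -19)
y(d) = -148 + d**2 - 201*d
t(K) = 1
y(S) - t(u) = (-148 + (-19)**2 - 201*(-19)) - 1*1 = (-148 + 361 + 3819) - 1 = 4032 - 1 = 4031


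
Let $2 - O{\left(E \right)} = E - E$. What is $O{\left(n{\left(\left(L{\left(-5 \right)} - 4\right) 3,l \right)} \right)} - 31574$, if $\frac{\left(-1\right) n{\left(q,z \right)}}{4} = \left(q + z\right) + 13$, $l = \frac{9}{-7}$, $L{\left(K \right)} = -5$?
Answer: $-31572$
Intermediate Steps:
$l = - \frac{9}{7}$ ($l = 9 \left(- \frac{1}{7}\right) = - \frac{9}{7} \approx -1.2857$)
$n{\left(q,z \right)} = -52 - 4 q - 4 z$ ($n{\left(q,z \right)} = - 4 \left(\left(q + z\right) + 13\right) = - 4 \left(13 + q + z\right) = -52 - 4 q - 4 z$)
$O{\left(E \right)} = 2$ ($O{\left(E \right)} = 2 - \left(E - E\right) = 2 - 0 = 2 + 0 = 2$)
$O{\left(n{\left(\left(L{\left(-5 \right)} - 4\right) 3,l \right)} \right)} - 31574 = 2 - 31574 = -31572$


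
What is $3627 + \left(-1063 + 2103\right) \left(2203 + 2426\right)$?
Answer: $4817787$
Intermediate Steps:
$3627 + \left(-1063 + 2103\right) \left(2203 + 2426\right) = 3627 + 1040 \cdot 4629 = 3627 + 4814160 = 4817787$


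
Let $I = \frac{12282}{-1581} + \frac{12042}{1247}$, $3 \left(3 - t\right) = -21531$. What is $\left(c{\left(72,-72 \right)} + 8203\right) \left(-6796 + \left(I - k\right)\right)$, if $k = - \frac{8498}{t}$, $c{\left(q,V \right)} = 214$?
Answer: $- \frac{134891898178955463}{2359236710} \approx -5.7176 \cdot 10^{7}$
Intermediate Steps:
$t = 7180$ ($t = 3 - -7177 = 3 + 7177 = 7180$)
$k = - \frac{4249}{3590}$ ($k = - \frac{8498}{7180} = \left(-8498\right) \frac{1}{7180} = - \frac{4249}{3590} \approx -1.1836$)
$I = \frac{1240916}{657169}$ ($I = 12282 \left(- \frac{1}{1581}\right) + 12042 \cdot \frac{1}{1247} = - \frac{4094}{527} + \frac{12042}{1247} = \frac{1240916}{657169} \approx 1.8883$)
$\left(c{\left(72,-72 \right)} + 8203\right) \left(-6796 + \left(I - k\right)\right) = \left(214 + 8203\right) \left(-6796 + \left(\frac{1240916}{657169} - - \frac{4249}{3590}\right)\right) = 8417 \left(-6796 + \left(\frac{1240916}{657169} + \frac{4249}{3590}\right)\right) = 8417 \left(-6796 + \frac{7247199521}{2359236710}\right) = 8417 \left(- \frac{16026125481639}{2359236710}\right) = - \frac{134891898178955463}{2359236710}$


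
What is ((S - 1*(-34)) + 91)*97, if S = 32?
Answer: 15229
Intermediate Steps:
((S - 1*(-34)) + 91)*97 = ((32 - 1*(-34)) + 91)*97 = ((32 + 34) + 91)*97 = (66 + 91)*97 = 157*97 = 15229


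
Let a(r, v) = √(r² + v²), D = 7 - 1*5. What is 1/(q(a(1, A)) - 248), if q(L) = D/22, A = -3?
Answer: -11/2727 ≈ -0.0040337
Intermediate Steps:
D = 2 (D = 7 - 5 = 2)
q(L) = 1/11 (q(L) = 2/22 = 2*(1/22) = 1/11)
1/(q(a(1, A)) - 248) = 1/(1/11 - 248) = 1/(-2727/11) = -11/2727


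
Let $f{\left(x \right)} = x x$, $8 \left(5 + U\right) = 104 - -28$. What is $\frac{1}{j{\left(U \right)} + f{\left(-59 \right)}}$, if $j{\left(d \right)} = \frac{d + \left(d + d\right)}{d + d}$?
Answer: $\frac{2}{6965} \approx 0.00028715$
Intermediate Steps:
$U = \frac{23}{2}$ ($U = -5 + \frac{104 - -28}{8} = -5 + \frac{104 + 28}{8} = -5 + \frac{1}{8} \cdot 132 = -5 + \frac{33}{2} = \frac{23}{2} \approx 11.5$)
$f{\left(x \right)} = x^{2}$
$j{\left(d \right)} = \frac{3}{2}$ ($j{\left(d \right)} = \frac{d + 2 d}{2 d} = 3 d \frac{1}{2 d} = \frac{3}{2}$)
$\frac{1}{j{\left(U \right)} + f{\left(-59 \right)}} = \frac{1}{\frac{3}{2} + \left(-59\right)^{2}} = \frac{1}{\frac{3}{2} + 3481} = \frac{1}{\frac{6965}{2}} = \frac{2}{6965}$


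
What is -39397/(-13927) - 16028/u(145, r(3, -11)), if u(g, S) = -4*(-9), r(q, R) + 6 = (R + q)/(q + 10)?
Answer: -55450916/125343 ≈ -442.39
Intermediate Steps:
r(q, R) = -6 + (R + q)/(10 + q) (r(q, R) = -6 + (R + q)/(q + 10) = -6 + (R + q)/(10 + q))
u(g, S) = 36
-39397/(-13927) - 16028/u(145, r(3, -11)) = -39397/(-13927) - 16028/36 = -39397*(-1/13927) - 16028*1/36 = 39397/13927 - 4007/9 = -55450916/125343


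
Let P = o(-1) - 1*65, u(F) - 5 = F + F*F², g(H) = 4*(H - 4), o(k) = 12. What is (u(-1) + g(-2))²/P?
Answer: -441/53 ≈ -8.3208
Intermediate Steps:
g(H) = -16 + 4*H (g(H) = 4*(-4 + H) = -16 + 4*H)
u(F) = 5 + F + F³ (u(F) = 5 + (F + F*F²) = 5 + (F + F³) = 5 + F + F³)
P = -53 (P = 12 - 1*65 = 12 - 65 = -53)
(u(-1) + g(-2))²/P = ((5 - 1 + (-1)³) + (-16 + 4*(-2)))²/(-53) = ((5 - 1 - 1) + (-16 - 8))²*(-1/53) = (3 - 24)²*(-1/53) = (-21)²*(-1/53) = 441*(-1/53) = -441/53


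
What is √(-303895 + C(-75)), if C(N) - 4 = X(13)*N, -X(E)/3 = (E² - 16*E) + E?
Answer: 67*I*√69 ≈ 556.54*I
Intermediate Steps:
X(E) = -3*E² + 45*E (X(E) = -3*((E² - 16*E) + E) = -3*(E² - 15*E) = -3*E² + 45*E)
C(N) = 4 + 78*N (C(N) = 4 + (3*13*(15 - 1*13))*N = 4 + (3*13*(15 - 13))*N = 4 + (3*13*2)*N = 4 + 78*N)
√(-303895 + C(-75)) = √(-303895 + (4 + 78*(-75))) = √(-303895 + (4 - 5850)) = √(-303895 - 5846) = √(-309741) = 67*I*√69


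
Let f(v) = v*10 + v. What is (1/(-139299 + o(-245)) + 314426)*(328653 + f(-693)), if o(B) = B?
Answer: 7042798153677645/69772 ≈ 1.0094e+11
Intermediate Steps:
f(v) = 11*v (f(v) = 10*v + v = 11*v)
(1/(-139299 + o(-245)) + 314426)*(328653 + f(-693)) = (1/(-139299 - 245) + 314426)*(328653 + 11*(-693)) = (1/(-139544) + 314426)*(328653 - 7623) = (-1/139544 + 314426)*321030 = (43876261743/139544)*321030 = 7042798153677645/69772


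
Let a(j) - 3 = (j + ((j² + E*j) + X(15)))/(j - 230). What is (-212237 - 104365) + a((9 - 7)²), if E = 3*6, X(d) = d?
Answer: -71551481/226 ≈ -3.1660e+5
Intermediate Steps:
E = 18
a(j) = 3 + (15 + j² + 19*j)/(-230 + j) (a(j) = 3 + (j + ((j² + 18*j) + 15))/(j - 230) = 3 + (j + (15 + j² + 18*j))/(-230 + j) = 3 + (15 + j² + 19*j)/(-230 + j))
(-212237 - 104365) + a((9 - 7)²) = (-212237 - 104365) + (-675 + ((9 - 7)²)² + 22*(9 - 7)²)/(-230 + (9 - 7)²) = -316602 + (-675 + (2²)² + 22*2²)/(-230 + 2²) = -316602 + (-675 + 4² + 22*4)/(-230 + 4) = -316602 + (-675 + 16 + 88)/(-226) = -316602 - 1/226*(-571) = -316602 + 571/226 = -71551481/226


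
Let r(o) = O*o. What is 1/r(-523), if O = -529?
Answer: 1/276667 ≈ 3.6145e-6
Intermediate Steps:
r(o) = -529*o
1/r(-523) = 1/(-529*(-523)) = 1/276667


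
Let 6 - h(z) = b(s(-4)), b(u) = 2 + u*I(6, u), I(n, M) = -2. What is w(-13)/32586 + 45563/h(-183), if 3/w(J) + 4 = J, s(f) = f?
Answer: -4206695103/369308 ≈ -11391.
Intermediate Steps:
w(J) = 3/(-4 + J)
b(u) = 2 - 2*u (b(u) = 2 + u*(-2) = 2 - 2*u)
h(z) = -4 (h(z) = 6 - (2 - 2*(-4)) = 6 - (2 + 8) = 6 - 1*10 = 6 - 10 = -4)
w(-13)/32586 + 45563/h(-183) = (3/(-4 - 13))/32586 + 45563/(-4) = (3/(-17))*(1/32586) + 45563*(-¼) = (3*(-1/17))*(1/32586) - 45563/4 = -3/17*1/32586 - 45563/4 = -1/184654 - 45563/4 = -4206695103/369308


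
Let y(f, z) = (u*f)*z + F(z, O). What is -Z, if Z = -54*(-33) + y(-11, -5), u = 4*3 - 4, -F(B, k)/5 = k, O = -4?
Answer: -2242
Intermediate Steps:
F(B, k) = -5*k
u = 8 (u = 12 - 4 = 8)
y(f, z) = 20 + 8*f*z (y(f, z) = (8*f)*z - 5*(-4) = 8*f*z + 20 = 20 + 8*f*z)
Z = 2242 (Z = -54*(-33) + (20 + 8*(-11)*(-5)) = 1782 + (20 + 440) = 1782 + 460 = 2242)
-Z = -1*2242 = -2242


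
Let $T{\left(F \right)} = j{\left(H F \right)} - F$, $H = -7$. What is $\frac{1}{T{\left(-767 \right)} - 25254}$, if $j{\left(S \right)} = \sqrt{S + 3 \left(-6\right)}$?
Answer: $- \frac{24487}{599607818} - \frac{\sqrt{5351}}{599607818} \approx -4.096 \cdot 10^{-5}$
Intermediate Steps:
$j{\left(S \right)} = \sqrt{-18 + S}$ ($j{\left(S \right)} = \sqrt{S - 18} = \sqrt{-18 + S}$)
$T{\left(F \right)} = \sqrt{-18 - 7 F} - F$
$\frac{1}{T{\left(-767 \right)} - 25254} = \frac{1}{\left(\sqrt{-18 - -5369} - -767\right) - 25254} = \frac{1}{\left(\sqrt{-18 + 5369} + 767\right) + \left(-388655 + 363401\right)} = \frac{1}{\left(\sqrt{5351} + 767\right) - 25254} = \frac{1}{\left(767 + \sqrt{5351}\right) - 25254} = \frac{1}{-24487 + \sqrt{5351}}$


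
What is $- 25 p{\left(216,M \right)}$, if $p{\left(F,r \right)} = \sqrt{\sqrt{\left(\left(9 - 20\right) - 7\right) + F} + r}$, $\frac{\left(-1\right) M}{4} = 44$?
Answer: $- 25 i \sqrt{176 - 3 \sqrt{22}} \approx - 318.13 i$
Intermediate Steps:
$M = -176$ ($M = \left(-4\right) 44 = -176$)
$p{\left(F,r \right)} = \sqrt{r + \sqrt{-18 + F}}$ ($p{\left(F,r \right)} = \sqrt{\sqrt{\left(-11 - 7\right) + F} + r} = \sqrt{\sqrt{-18 + F} + r} = \sqrt{r + \sqrt{-18 + F}}$)
$- 25 p{\left(216,M \right)} = - 25 \sqrt{-176 + \sqrt{-18 + 216}} = - 25 \sqrt{-176 + \sqrt{198}} = - 25 \sqrt{-176 + 3 \sqrt{22}}$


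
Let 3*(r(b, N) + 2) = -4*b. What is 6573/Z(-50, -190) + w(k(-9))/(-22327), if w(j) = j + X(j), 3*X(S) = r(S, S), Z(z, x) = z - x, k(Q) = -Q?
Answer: 62894899/1339620 ≈ 46.950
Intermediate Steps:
r(b, N) = -2 - 4*b/3 (r(b, N) = -2 + (-4*b)/3 = -2 - 4*b/3)
X(S) = -⅔ - 4*S/9 (X(S) = (-2 - 4*S/3)/3 = -⅔ - 4*S/9)
w(j) = -⅔ + 5*j/9 (w(j) = j + (-⅔ - 4*j/9) = -⅔ + 5*j/9)
6573/Z(-50, -190) + w(k(-9))/(-22327) = 6573/(-50 - 1*(-190)) + (-⅔ + 5*(-1*(-9))/9)/(-22327) = 6573/(-50 + 190) + (-⅔ + (5/9)*9)*(-1/22327) = 6573/140 + (-⅔ + 5)*(-1/22327) = 6573*(1/140) + (13/3)*(-1/22327) = 939/20 - 13/66981 = 62894899/1339620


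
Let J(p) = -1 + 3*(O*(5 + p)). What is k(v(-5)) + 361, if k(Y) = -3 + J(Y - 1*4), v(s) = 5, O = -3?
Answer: 303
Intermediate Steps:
J(p) = -46 - 9*p (J(p) = -1 + 3*(-3*(5 + p)) = -1 + 3*(-15 - 3*p) = -1 + (-45 - 9*p) = -46 - 9*p)
k(Y) = -13 - 9*Y (k(Y) = -3 + (-46 - 9*(Y - 1*4)) = -3 + (-46 - 9*(Y - 4)) = -3 + (-46 - 9*(-4 + Y)) = -3 + (-46 + (36 - 9*Y)) = -3 + (-10 - 9*Y) = -13 - 9*Y)
k(v(-5)) + 361 = (-13 - 9*5) + 361 = (-13 - 45) + 361 = -58 + 361 = 303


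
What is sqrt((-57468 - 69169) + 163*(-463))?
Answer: I*sqrt(202106) ≈ 449.56*I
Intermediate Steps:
sqrt((-57468 - 69169) + 163*(-463)) = sqrt(-126637 - 75469) = sqrt(-202106) = I*sqrt(202106)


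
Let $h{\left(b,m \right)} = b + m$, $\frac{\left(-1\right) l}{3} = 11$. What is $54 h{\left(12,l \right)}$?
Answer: $-1134$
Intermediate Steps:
$l = -33$ ($l = \left(-3\right) 11 = -33$)
$54 h{\left(12,l \right)} = 54 \left(12 - 33\right) = 54 \left(-21\right) = -1134$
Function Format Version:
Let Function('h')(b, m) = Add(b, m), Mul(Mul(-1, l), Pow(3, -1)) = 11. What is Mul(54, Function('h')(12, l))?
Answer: -1134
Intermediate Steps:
l = -33 (l = Mul(-3, 11) = -33)
Mul(54, Function('h')(12, l)) = Mul(54, Add(12, -33)) = Mul(54, -21) = -1134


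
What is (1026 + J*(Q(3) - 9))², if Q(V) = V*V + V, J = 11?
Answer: 1121481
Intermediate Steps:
Q(V) = V + V² (Q(V) = V² + V = V + V²)
(1026 + J*(Q(3) - 9))² = (1026 + 11*(3*(1 + 3) - 9))² = (1026 + 11*(3*4 - 9))² = (1026 + 11*(12 - 9))² = (1026 + 11*3)² = (1026 + 33)² = 1059² = 1121481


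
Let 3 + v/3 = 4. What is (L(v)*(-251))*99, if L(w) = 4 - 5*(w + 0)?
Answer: 273339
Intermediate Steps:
v = 3 (v = -9 + 3*4 = -9 + 12 = 3)
L(w) = 4 - 5*w
(L(v)*(-251))*99 = ((4 - 5*3)*(-251))*99 = ((4 - 15)*(-251))*99 = -11*(-251)*99 = 2761*99 = 273339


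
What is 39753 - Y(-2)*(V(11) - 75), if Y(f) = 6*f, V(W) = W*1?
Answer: 38985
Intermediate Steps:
V(W) = W
39753 - Y(-2)*(V(11) - 75) = 39753 - 6*(-2)*(11 - 75) = 39753 - (-12)*(-64) = 39753 - 1*768 = 39753 - 768 = 38985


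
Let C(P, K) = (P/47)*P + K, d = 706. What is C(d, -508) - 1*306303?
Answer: -13921681/47 ≈ -2.9621e+5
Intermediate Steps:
C(P, K) = K + P²/47 (C(P, K) = (P*(1/47))*P + K = (P/47)*P + K = P²/47 + K = K + P²/47)
C(d, -508) - 1*306303 = (-508 + (1/47)*706²) - 1*306303 = (-508 + (1/47)*498436) - 306303 = (-508 + 498436/47) - 306303 = 474560/47 - 306303 = -13921681/47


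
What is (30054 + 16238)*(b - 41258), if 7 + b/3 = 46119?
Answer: 4493934776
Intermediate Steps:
b = 138336 (b = -21 + 3*46119 = -21 + 138357 = 138336)
(30054 + 16238)*(b - 41258) = (30054 + 16238)*(138336 - 41258) = 46292*97078 = 4493934776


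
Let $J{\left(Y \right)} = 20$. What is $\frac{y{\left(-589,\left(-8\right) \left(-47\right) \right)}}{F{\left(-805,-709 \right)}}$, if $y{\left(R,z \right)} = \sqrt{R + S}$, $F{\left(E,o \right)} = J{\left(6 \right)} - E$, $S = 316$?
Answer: $\frac{i \sqrt{273}}{825} \approx 0.020028 i$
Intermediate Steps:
$F{\left(E,o \right)} = 20 - E$
$y{\left(R,z \right)} = \sqrt{316 + R}$ ($y{\left(R,z \right)} = \sqrt{R + 316} = \sqrt{316 + R}$)
$\frac{y{\left(-589,\left(-8\right) \left(-47\right) \right)}}{F{\left(-805,-709 \right)}} = \frac{\sqrt{316 - 589}}{20 - -805} = \frac{\sqrt{-273}}{20 + 805} = \frac{i \sqrt{273}}{825}$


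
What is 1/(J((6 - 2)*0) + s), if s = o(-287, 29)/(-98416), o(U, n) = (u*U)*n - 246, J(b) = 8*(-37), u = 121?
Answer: -98416/28123807 ≈ -0.0034994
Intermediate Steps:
J(b) = -296
o(U, n) = -246 + 121*U*n (o(U, n) = (121*U)*n - 246 = 121*U*n - 246 = -246 + 121*U*n)
s = 1007329/98416 (s = (-246 + 121*(-287)*29)/(-98416) = (-246 - 1007083)*(-1/98416) = -1007329*(-1/98416) = 1007329/98416 ≈ 10.235)
1/(J((6 - 2)*0) + s) = 1/(-296 + 1007329/98416) = 1/(-28123807/98416) = -98416/28123807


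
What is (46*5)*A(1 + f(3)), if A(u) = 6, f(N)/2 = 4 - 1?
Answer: 1380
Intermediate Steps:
f(N) = 6 (f(N) = 2*(4 - 1) = 2*3 = 6)
(46*5)*A(1 + f(3)) = (46*5)*6 = 230*6 = 1380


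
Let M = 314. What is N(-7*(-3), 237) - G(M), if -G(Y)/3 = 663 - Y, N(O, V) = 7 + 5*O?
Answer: 1159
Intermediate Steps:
G(Y) = -1989 + 3*Y (G(Y) = -3*(663 - Y) = -1989 + 3*Y)
N(-7*(-3), 237) - G(M) = (7 + 5*(-7*(-3))) - (-1989 + 3*314) = (7 + 5*21) - (-1989 + 942) = (7 + 105) - 1*(-1047) = 112 + 1047 = 1159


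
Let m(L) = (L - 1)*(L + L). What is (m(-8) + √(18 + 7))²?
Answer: 22201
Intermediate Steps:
m(L) = 2*L*(-1 + L) (m(L) = (-1 + L)*(2*L) = 2*L*(-1 + L))
(m(-8) + √(18 + 7))² = (2*(-8)*(-1 - 8) + √(18 + 7))² = (2*(-8)*(-9) + √25)² = (144 + 5)² = 149² = 22201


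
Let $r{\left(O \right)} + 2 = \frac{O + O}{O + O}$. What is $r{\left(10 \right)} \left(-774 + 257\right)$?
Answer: $517$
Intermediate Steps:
$r{\left(O \right)} = -1$ ($r{\left(O \right)} = -2 + \frac{O + O}{O + O} = -2 + \frac{2 O}{2 O} = -2 + 2 O \frac{1}{2 O} = -2 + 1 = -1$)
$r{\left(10 \right)} \left(-774 + 257\right) = - (-774 + 257) = \left(-1\right) \left(-517\right) = 517$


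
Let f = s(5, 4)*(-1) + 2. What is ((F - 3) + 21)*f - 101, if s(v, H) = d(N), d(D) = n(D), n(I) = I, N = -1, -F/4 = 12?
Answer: -191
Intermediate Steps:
F = -48 (F = -4*12 = -48)
d(D) = D
s(v, H) = -1
f = 3 (f = -1*(-1) + 2 = 1 + 2 = 3)
((F - 3) + 21)*f - 101 = ((-48 - 3) + 21)*3 - 101 = (-51 + 21)*3 - 101 = -30*3 - 101 = -90 - 101 = -191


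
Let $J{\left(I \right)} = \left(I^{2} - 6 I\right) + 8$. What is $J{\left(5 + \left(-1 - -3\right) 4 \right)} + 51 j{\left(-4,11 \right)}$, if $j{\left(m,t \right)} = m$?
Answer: $-105$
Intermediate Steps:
$J{\left(I \right)} = 8 + I^{2} - 6 I$
$J{\left(5 + \left(-1 - -3\right) 4 \right)} + 51 j{\left(-4,11 \right)} = \left(8 + \left(5 + \left(-1 - -3\right) 4\right)^{2} - 6 \left(5 + \left(-1 - -3\right) 4\right)\right) + 51 \left(-4\right) = \left(8 + \left(5 + \left(-1 + 3\right) 4\right)^{2} - 6 \left(5 + \left(-1 + 3\right) 4\right)\right) - 204 = \left(8 + \left(5 + 2 \cdot 4\right)^{2} - 6 \left(5 + 2 \cdot 4\right)\right) - 204 = \left(8 + \left(5 + 8\right)^{2} - 6 \left(5 + 8\right)\right) - 204 = \left(8 + 13^{2} - 78\right) - 204 = \left(8 + 169 - 78\right) - 204 = 99 - 204 = -105$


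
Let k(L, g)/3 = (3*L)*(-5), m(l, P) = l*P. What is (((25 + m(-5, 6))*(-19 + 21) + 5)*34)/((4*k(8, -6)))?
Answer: 17/144 ≈ 0.11806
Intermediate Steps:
m(l, P) = P*l
k(L, g) = -45*L (k(L, g) = 3*((3*L)*(-5)) = 3*(-15*L) = -45*L)
(((25 + m(-5, 6))*(-19 + 21) + 5)*34)/((4*k(8, -6))) = (((25 + 6*(-5))*(-19 + 21) + 5)*34)/((4*(-45*8))) = (((25 - 30)*2 + 5)*34)/((4*(-360))) = ((-5*2 + 5)*34)/(-1440) = ((-10 + 5)*34)*(-1/1440) = -5*34*(-1/1440) = -170*(-1/1440) = 17/144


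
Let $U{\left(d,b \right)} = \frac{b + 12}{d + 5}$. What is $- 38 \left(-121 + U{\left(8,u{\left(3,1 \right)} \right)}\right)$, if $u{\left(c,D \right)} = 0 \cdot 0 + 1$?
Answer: $4560$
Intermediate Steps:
$u{\left(c,D \right)} = 1$ ($u{\left(c,D \right)} = 0 + 1 = 1$)
$U{\left(d,b \right)} = \frac{12 + b}{5 + d}$
$- 38 \left(-121 + U{\left(8,u{\left(3,1 \right)} \right)}\right) = - 38 \left(-121 + \frac{12 + 1}{5 + 8}\right) = - 38 \left(-121 + \frac{1}{13} \cdot 13\right) = - 38 \left(-121 + 1\right) = \left(-38\right) \left(-120\right) = 4560$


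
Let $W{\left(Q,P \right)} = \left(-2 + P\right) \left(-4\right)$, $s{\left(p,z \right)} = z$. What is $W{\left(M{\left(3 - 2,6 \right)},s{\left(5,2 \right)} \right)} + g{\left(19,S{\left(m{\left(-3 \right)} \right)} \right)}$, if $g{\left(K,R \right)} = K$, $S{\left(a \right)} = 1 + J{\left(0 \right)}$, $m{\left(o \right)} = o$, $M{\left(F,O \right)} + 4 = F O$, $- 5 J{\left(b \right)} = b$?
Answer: $19$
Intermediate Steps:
$J{\left(b \right)} = - \frac{b}{5}$
$M{\left(F,O \right)} = -4 + F O$
$W{\left(Q,P \right)} = 8 - 4 P$
$S{\left(a \right)} = 1$ ($S{\left(a \right)} = 1 - 0 = 1 + 0 = 1$)
$W{\left(M{\left(3 - 2,6 \right)},s{\left(5,2 \right)} \right)} + g{\left(19,S{\left(m{\left(-3 \right)} \right)} \right)} = \left(8 - 8\right) + 19 = 0 + 19 = 19$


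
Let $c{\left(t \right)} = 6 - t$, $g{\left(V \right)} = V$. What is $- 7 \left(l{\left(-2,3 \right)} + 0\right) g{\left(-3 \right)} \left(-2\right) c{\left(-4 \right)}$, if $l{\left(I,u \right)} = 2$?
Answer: $-840$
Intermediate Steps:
$- 7 \left(l{\left(-2,3 \right)} + 0\right) g{\left(-3 \right)} \left(-2\right) c{\left(-4 \right)} = - 7 \left(2 + 0\right) \left(-3\right) \left(-2\right) \left(6 - -4\right) = \left(-7\right) 2 \cdot 6 \left(6 + 4\right) = - 14 \cdot 6 \cdot 10 = \left(-14\right) 60 = -840$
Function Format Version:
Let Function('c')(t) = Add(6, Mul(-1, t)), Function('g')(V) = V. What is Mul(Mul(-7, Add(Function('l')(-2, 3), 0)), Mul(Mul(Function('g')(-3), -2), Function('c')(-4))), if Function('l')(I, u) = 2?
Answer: -840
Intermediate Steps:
Mul(Mul(-7, Add(Function('l')(-2, 3), 0)), Mul(Mul(Function('g')(-3), -2), Function('c')(-4))) = Mul(Mul(-7, Add(2, 0)), Mul(Mul(-3, -2), Add(6, Mul(-1, -4)))) = Mul(Mul(-7, 2), Mul(6, Add(6, 4))) = Mul(-14, Mul(6, 10)) = Mul(-14, 60) = -840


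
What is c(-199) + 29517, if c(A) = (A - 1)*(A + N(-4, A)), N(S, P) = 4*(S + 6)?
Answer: 67717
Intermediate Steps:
N(S, P) = 24 + 4*S (N(S, P) = 4*(6 + S) = 24 + 4*S)
c(A) = (-1 + A)*(8 + A) (c(A) = (A - 1)*(A + (24 + 4*(-4))) = (-1 + A)*(A + (24 - 16)) = (-1 + A)*(A + 8) = (-1 + A)*(8 + A))
c(-199) + 29517 = (-8 + (-199)² + 7*(-199)) + 29517 = (-8 + 39601 - 1393) + 29517 = 38200 + 29517 = 67717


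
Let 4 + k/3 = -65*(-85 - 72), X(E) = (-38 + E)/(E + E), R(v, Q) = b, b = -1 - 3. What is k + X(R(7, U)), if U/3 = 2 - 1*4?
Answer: 122433/4 ≈ 30608.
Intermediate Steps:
b = -4
U = -6 (U = 3*(2 - 1*4) = 3*(2 - 4) = 3*(-2) = -6)
R(v, Q) = -4
X(E) = (-38 + E)/(2*E) (X(E) = (-38 + E)/((2*E)) = (-38 + E)*(1/(2*E)) = (-38 + E)/(2*E))
k = 30603 (k = -12 + 3*(-65*(-85 - 72)) = -12 + 3*(-65*(-157)) = -12 + 3*10205 = -12 + 30615 = 30603)
k + X(R(7, U)) = 30603 + (1/2)*(-38 - 4)/(-4) = 30603 + (1/2)*(-1/4)*(-42) = 30603 + 21/4 = 122433/4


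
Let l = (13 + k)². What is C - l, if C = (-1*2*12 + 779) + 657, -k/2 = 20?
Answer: 683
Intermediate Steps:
k = -40 (k = -2*20 = -40)
C = 1412 (C = (-2*12 + 779) + 657 = (-24 + 779) + 657 = 755 + 657 = 1412)
l = 729 (l = (13 - 40)² = (-27)² = 729)
C - l = 1412 - 1*729 = 1412 - 729 = 683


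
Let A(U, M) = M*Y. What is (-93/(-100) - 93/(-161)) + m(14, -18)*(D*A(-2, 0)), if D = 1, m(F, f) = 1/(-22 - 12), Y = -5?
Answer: 24273/16100 ≈ 1.5076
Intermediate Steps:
A(U, M) = -5*M (A(U, M) = M*(-5) = -5*M)
m(F, f) = -1/34 (m(F, f) = 1/(-34) = -1/34)
(-93/(-100) - 93/(-161)) + m(14, -18)*(D*A(-2, 0)) = (-93/(-100) - 93/(-161)) - (-5*0)/34 = (-93*(-1/100) - 93*(-1/161)) - 0/34 = (93/100 + 93/161) - 1/34*0 = 24273/16100 + 0 = 24273/16100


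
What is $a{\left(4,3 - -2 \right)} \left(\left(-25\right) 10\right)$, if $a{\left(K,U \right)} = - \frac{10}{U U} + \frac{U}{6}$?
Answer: $- \frac{325}{3} \approx -108.33$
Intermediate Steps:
$a{\left(K,U \right)} = - \frac{10}{U^{2}} + \frac{U}{6}$ ($a{\left(K,U \right)} = - \frac{10}{U^{2}} + U \frac{1}{6} = - \frac{10}{U^{2}} + \frac{U}{6}$)
$a{\left(4,3 - -2 \right)} \left(\left(-25\right) 10\right) = \left(- \frac{10}{\left(3 - -2\right)^{2}} + \frac{3 - -2}{6}\right) \left(\left(-25\right) 10\right) = \left(- \frac{10}{\left(3 + 2\right)^{2}} + \frac{3 + 2}{6}\right) \left(-250\right) = \left(- \frac{10}{25} + \frac{1}{6} \cdot 5\right) \left(-250\right) = \left(\left(-10\right) \frac{1}{25} + \frac{5}{6}\right) \left(-250\right) = \left(- \frac{2}{5} + \frac{5}{6}\right) \left(-250\right) = \frac{13}{30} \left(-250\right) = - \frac{325}{3}$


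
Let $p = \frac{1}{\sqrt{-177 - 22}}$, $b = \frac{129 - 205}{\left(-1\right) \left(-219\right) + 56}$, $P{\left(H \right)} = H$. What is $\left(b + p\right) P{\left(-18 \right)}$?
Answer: $\frac{1368}{275} + \frac{18 i \sqrt{199}}{199} \approx 4.9745 + 1.276 i$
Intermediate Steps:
$b = - \frac{76}{275}$ ($b = - \frac{76}{219 + 56} = - \frac{76}{275} \approx -0.27636$)
$p = - \frac{i \sqrt{199}}{199}$ ($p = \frac{1}{\sqrt{-199}} = \frac{1}{i \sqrt{199}} = - \frac{i \sqrt{199}}{199} \approx - 0.070888 i$)
$\left(b + p\right) P{\left(-18 \right)} = \left(- \frac{76}{275} - \frac{i \sqrt{199}}{199}\right) \left(-18\right) = \frac{1368}{275} + \frac{18 i \sqrt{199}}{199}$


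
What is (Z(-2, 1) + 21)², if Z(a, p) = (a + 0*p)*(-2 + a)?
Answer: 841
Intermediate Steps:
Z(a, p) = a*(-2 + a) (Z(a, p) = (a + 0)*(-2 + a) = a*(-2 + a))
(Z(-2, 1) + 21)² = (-2*(-2 - 2) + 21)² = (-2*(-4) + 21)² = (8 + 21)² = 29² = 841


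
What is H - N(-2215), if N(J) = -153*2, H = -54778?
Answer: -54472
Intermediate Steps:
N(J) = -306
H - N(-2215) = -54778 - 1*(-306) = -54778 + 306 = -54472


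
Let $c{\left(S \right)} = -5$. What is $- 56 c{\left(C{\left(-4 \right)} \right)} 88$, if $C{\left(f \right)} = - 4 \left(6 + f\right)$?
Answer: $24640$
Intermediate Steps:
$C{\left(f \right)} = -24 - 4 f$
$- 56 c{\left(C{\left(-4 \right)} \right)} 88 = \left(-56\right) \left(-5\right) 88 = 280 \cdot 88 = 24640$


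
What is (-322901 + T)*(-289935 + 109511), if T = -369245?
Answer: 124879749904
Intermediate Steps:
(-322901 + T)*(-289935 + 109511) = (-322901 - 369245)*(-289935 + 109511) = -692146*(-180424) = 124879749904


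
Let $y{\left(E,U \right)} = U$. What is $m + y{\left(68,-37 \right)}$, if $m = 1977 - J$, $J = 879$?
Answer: $1061$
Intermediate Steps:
$m = 1098$ ($m = 1977 - 879 = 1098$)
$m + y{\left(68,-37 \right)} = 1098 - 37 = 1061$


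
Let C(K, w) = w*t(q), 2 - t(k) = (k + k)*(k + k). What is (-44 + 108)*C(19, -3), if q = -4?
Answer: 11904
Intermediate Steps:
t(k) = 2 - 4*k**2 (t(k) = 2 - (k + k)*(k + k) = 2 - 2*k*2*k = 2 - 4*k**2)
C(K, w) = -62*w (C(K, w) = w*(2 - 4*(-4)**2) = w*(2 - 4*16) = w*(2 - 64) = w*(-62) = -62*w)
(-44 + 108)*C(19, -3) = (-44 + 108)*(-62*(-3)) = 64*186 = 11904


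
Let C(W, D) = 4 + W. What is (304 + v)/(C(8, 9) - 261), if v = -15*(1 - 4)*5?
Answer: -529/249 ≈ -2.1245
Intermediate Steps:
v = 225 (v = -(-45)*5 = -15*(-15) = 225)
(304 + v)/(C(8, 9) - 261) = (304 + 225)/((4 + 8) - 261) = 529/(12 - 261) = 529/(-249) = 529*(-1/249) = -529/249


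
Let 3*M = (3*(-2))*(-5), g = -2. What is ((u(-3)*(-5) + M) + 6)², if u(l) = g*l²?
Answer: 11236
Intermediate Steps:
M = 10 (M = ((3*(-2))*(-5))/3 = (-6*(-5))/3 = (⅓)*30 = 10)
u(l) = -2*l²
((u(-3)*(-5) + M) + 6)² = ((-2*(-3)²*(-5) + 10) + 6)² = ((-2*9*(-5) + 10) + 6)² = ((-18*(-5) + 10) + 6)² = ((90 + 10) + 6)² = (100 + 6)² = 106² = 11236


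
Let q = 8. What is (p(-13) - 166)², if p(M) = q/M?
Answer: 4691556/169 ≈ 27761.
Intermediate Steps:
p(M) = 8/M
(p(-13) - 166)² = (8/(-13) - 166)² = (8*(-1/13) - 166)² = (-8/13 - 166)² = (-2166/13)² = 4691556/169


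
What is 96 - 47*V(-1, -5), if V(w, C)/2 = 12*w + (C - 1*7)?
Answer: 2352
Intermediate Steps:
V(w, C) = -14 + 2*C + 24*w (V(w, C) = 2*(12*w + (C - 1*7)) = 2*(12*w + (C - 7)) = 2*(12*w + (-7 + C)) = 2*(-7 + C + 12*w) = -14 + 2*C + 24*w)
96 - 47*V(-1, -5) = 96 - 47*(-14 + 2*(-5) + 24*(-1)) = 96 - 47*(-14 - 10 - 24) = 96 - 47*(-48) = 96 + 2256 = 2352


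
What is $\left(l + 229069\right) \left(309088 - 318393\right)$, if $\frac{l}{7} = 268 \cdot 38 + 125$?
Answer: $-2802963760$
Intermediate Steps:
$l = 72163$ ($l = 7 \left(268 \cdot 38 + 125\right) = 7 \left(10184 + 125\right) = 7 \cdot 10309 = 72163$)
$\left(l + 229069\right) \left(309088 - 318393\right) = \left(72163 + 229069\right) \left(309088 - 318393\right) = 301232 \left(-9305\right) = -2802963760$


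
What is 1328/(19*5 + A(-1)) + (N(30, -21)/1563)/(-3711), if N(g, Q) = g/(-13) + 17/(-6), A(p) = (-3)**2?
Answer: 5777092229/452422854 ≈ 12.769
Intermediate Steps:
A(p) = 9
N(g, Q) = -17/6 - g/13 (N(g, Q) = g*(-1/13) + 17*(-1/6) = -g/13 - 17/6 = -17/6 - g/13)
1328/(19*5 + A(-1)) + (N(30, -21)/1563)/(-3711) = 1328/(19*5 + 9) + ((-17/6 - 1/13*30)/1563)/(-3711) = 1328/(95 + 9) + ((-17/6 - 30/13)*(1/1563))*(-1/3711) = 1328/104 - 401/78*1/1563*(-1/3711) = 1328*(1/104) - 401/121914*(-1/3711) = 166/13 + 401/452422854 = 5777092229/452422854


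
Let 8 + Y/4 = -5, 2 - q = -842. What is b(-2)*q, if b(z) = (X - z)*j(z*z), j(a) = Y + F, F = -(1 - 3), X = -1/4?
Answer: -73850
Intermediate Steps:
X = -¼ (X = -1*¼ = -¼ ≈ -0.25000)
q = 844 (q = 2 - 1*(-842) = 2 + 842 = 844)
F = 2 (F = -1*(-2) = 2)
Y = -52 (Y = -32 + 4*(-5) = -32 - 20 = -52)
j(a) = -50 (j(a) = -52 + 2 = -50)
b(z) = 25/2 + 50*z (b(z) = (-¼ - z)*(-50) = 25/2 + 50*z)
b(-2)*q = (25/2 + 50*(-2))*844 = (25/2 - 100)*844 = -175/2*844 = -73850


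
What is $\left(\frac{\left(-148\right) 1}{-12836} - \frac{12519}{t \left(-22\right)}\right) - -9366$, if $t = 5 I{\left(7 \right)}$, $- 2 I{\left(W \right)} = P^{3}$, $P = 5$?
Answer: $\frac{206591602154}{22061875} \approx 9364.2$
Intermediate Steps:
$I{\left(W \right)} = - \frac{125}{2}$ ($I{\left(W \right)} = - \frac{5^{3}}{2} = \left(- \frac{1}{2}\right) 125 = - \frac{125}{2}$)
$t = - \frac{625}{2}$ ($t = 5 \left(- \frac{125}{2}\right) = - \frac{625}{2} \approx -312.5$)
$\left(\frac{\left(-148\right) 1}{-12836} - \frac{12519}{t \left(-22\right)}\right) - -9366 = \left(\frac{\left(-148\right) 1}{-12836} - \frac{12519}{\left(- \frac{625}{2}\right) \left(-22\right)}\right) - -9366 = \left(\left(-148\right) \left(- \frac{1}{12836}\right) - \frac{12519}{6875}\right) + 9366 = \left(\frac{37}{3209} - \frac{12519}{6875}\right) + 9366 = - \frac{39919096}{22061875} + 9366 = \frac{206591602154}{22061875}$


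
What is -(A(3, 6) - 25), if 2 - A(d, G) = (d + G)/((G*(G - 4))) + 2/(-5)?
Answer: 467/20 ≈ 23.350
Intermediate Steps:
A(d, G) = 12/5 - (G + d)/(G*(-4 + G)) (A(d, G) = 2 - ((d + G)/((G*(G - 4))) + 2/(-5)) = 2 - ((G + d)/((G*(-4 + G))) + 2*(-1/5)) = 2 - ((G + d)*(1/(G*(-4 + G))) - 2/5) = 2 - ((G + d)/(G*(-4 + G)) - 2/5) = 2 - (-2/5 + (G + d)/(G*(-4 + G))) = 2 + (2/5 - (G + d)/(G*(-4 + G))) = 12/5 - (G + d)/(G*(-4 + G)))
-(A(3, 6) - 25) = -((1/5)*(-53*6 - 5*3 + 12*6**2)/(6*(-4 + 6)) - 25) = -((1/5)*(1/6)*(-318 - 15 + 12*36)/2 - 25) = -((1/5)*(1/6)*(1/2)*(-318 - 15 + 432) - 25) = -((1/5)*(1/6)*(1/2)*99 - 25) = -(33/20 - 25) = -1*(-467/20) = 467/20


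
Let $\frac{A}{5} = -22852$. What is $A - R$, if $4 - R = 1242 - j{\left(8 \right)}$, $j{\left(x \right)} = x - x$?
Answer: $-113022$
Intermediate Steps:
$j{\left(x \right)} = 0$
$R = -1238$ ($R = 4 - \left(1242 - 0\right) = 4 - \left(1242 + 0\right) = 4 - 1242 = -1238$)
$A = -114260$ ($A = 5 \left(-22852\right) = -114260$)
$A - R = -114260 - -1238 = -114260 + 1238 = -113022$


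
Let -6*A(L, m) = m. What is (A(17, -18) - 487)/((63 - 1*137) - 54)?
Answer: 121/32 ≈ 3.7813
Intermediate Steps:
A(L, m) = -m/6
(A(17, -18) - 487)/((63 - 1*137) - 54) = (-⅙*(-18) - 487)/((63 - 1*137) - 54) = (3 - 487)/((63 - 137) - 54) = -484/(-74 - 54) = -484/(-128) = -484*(-1/128) = 121/32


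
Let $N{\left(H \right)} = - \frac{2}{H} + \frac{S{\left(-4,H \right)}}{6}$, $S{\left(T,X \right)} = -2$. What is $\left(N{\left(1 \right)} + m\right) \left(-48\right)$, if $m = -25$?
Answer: $1312$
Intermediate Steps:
$N{\left(H \right)} = - \frac{1}{3} - \frac{2}{H}$ ($N{\left(H \right)} = - \frac{2}{H} - \frac{2}{6} = - \frac{2}{H} - \frac{1}{3} = - \frac{1}{3} - \frac{2}{H}$)
$\left(N{\left(1 \right)} + m\right) \left(-48\right) = \left(\frac{-6 - 1}{3 \cdot 1} - 25\right) \left(-48\right) = \left(\frac{1}{3} \cdot 1 \left(-6 - 1\right) - 25\right) \left(-48\right) = \left(\frac{1}{3} \cdot 1 \left(-7\right) - 25\right) \left(-48\right) = \left(- \frac{7}{3} - 25\right) \left(-48\right) = \left(- \frac{82}{3}\right) \left(-48\right) = 1312$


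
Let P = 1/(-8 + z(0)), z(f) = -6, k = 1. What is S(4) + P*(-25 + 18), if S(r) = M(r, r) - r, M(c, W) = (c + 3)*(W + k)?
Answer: 63/2 ≈ 31.500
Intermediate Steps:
M(c, W) = (1 + W)*(3 + c) (M(c, W) = (c + 3)*(W + 1) = (3 + c)*(1 + W) = (1 + W)*(3 + c))
S(r) = 3 + r² + 3*r (S(r) = (3 + r + 3*r + r*r) - r = (3 + r + 3*r + r²) - r = (3 + r² + 4*r) - r = 3 + r² + 3*r)
P = -1/14 (P = 1/(-8 - 6) = 1/(-14) = -1/14 ≈ -0.071429)
S(4) + P*(-25 + 18) = (3 + 4² + 3*4) - (-25 + 18)/14 = (3 + 16 + 12) - 1/14*(-7) = 31 + ½ = 63/2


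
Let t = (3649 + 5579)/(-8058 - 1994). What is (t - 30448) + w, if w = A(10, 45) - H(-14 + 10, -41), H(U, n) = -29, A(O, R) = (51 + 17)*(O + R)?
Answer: -67046634/2513 ≈ -26680.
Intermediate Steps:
A(O, R) = 68*O + 68*R (A(O, R) = 68*(O + R) = 68*O + 68*R)
w = 3769 (w = (68*10 + 68*45) - 1*(-29) = (680 + 3060) + 29 = 3740 + 29 = 3769)
t = -2307/2513 (t = 9228/(-10052) = 9228*(-1/10052) = -2307/2513 ≈ -0.91803)
(t - 30448) + w = (-2307/2513 - 30448) + 3769 = -76518131/2513 + 3769 = -67046634/2513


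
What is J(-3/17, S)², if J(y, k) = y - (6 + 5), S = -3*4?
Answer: 36100/289 ≈ 124.91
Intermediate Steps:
S = -12
J(y, k) = -11 + y (J(y, k) = y - 1*11 = y - 11 = -11 + y)
J(-3/17, S)² = (-11 - 3/17)² = (-190/17)² = 36100/289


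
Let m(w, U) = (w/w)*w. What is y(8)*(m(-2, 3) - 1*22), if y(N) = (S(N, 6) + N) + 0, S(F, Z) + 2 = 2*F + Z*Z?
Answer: -1392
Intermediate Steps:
m(w, U) = w (m(w, U) = 1*w = w)
S(F, Z) = -2 + Z² + 2*F (S(F, Z) = -2 + (2*F + Z*Z) = -2 + (2*F + Z²) = -2 + (Z² + 2*F) = -2 + Z² + 2*F)
y(N) = 34 + 3*N (y(N) = ((-2 + 6² + 2*N) + N) + 0 = ((-2 + 36 + 2*N) + N) + 0 = ((34 + 2*N) + N) + 0 = (34 + 3*N) + 0 = 34 + 3*N)
y(8)*(m(-2, 3) - 1*22) = (34 + 3*8)*(-2 - 1*22) = (34 + 24)*(-2 - 22) = 58*(-24) = -1392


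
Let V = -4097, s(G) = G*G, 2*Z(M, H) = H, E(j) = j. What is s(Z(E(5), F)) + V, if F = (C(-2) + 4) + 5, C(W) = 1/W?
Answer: -65263/16 ≈ -4078.9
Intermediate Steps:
F = 17/2 (F = (1/(-2) + 4) + 5 = (-½ + 4) + 5 = 7/2 + 5 = 17/2 ≈ 8.5000)
Z(M, H) = H/2
s(G) = G²
s(Z(E(5), F)) + V = ((½)*(17/2))² - 4097 = (17/4)² - 4097 = 289/16 - 4097 = -65263/16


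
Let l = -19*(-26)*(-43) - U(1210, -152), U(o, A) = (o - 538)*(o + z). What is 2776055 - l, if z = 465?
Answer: 3922897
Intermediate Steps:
U(o, A) = (-538 + o)*(465 + o) (U(o, A) = (o - 538)*(o + 465) = (-538 + o)*(465 + o))
l = -1146842 (l = -19*(-26)*(-43) - (-250170 + 1210² - 73*1210) = 494*(-43) - (-250170 + 1464100 - 88330) = -21242 - 1*1125600 = -21242 - 1125600 = -1146842)
2776055 - l = 2776055 - 1*(-1146842) = 2776055 + 1146842 = 3922897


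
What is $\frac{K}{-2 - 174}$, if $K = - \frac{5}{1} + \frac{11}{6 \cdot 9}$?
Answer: $\frac{259}{9504} \approx 0.027252$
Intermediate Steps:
$K = - \frac{259}{54}$ ($K = \left(-5\right) 1 + \frac{11}{54} = -5 + 11 \cdot \frac{1}{54} = -5 + \frac{11}{54} = - \frac{259}{54} \approx -4.7963$)
$\frac{K}{-2 - 174} = - \frac{259}{54 \left(-2 - 174\right)} = - \frac{259}{54 \left(-176\right)} = \left(- \frac{259}{54}\right) \left(- \frac{1}{176}\right) = \frac{259}{9504}$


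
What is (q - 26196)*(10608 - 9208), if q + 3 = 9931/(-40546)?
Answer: -743592209500/20273 ≈ -3.6679e+7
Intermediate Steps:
q = -131569/40546 (q = -3 + 9931/(-40546) = -3 + 9931*(-1/40546) = -3 - 9931/40546 = -131569/40546 ≈ -3.2449)
(q - 26196)*(10608 - 9208) = (-131569/40546 - 26196)*(10608 - 9208) = -1062274585/40546*1400 = -743592209500/20273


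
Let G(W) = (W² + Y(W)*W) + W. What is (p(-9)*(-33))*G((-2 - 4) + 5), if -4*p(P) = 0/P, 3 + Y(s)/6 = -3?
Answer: 0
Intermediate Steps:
Y(s) = -36 (Y(s) = -18 + 6*(-3) = -18 - 18 = -36)
G(W) = W² - 35*W (G(W) = (W² - 36*W) + W = W² - 35*W)
p(P) = 0 (p(P) = -0/P = -¼*0 = 0)
(p(-9)*(-33))*G((-2 - 4) + 5) = (0*(-33))*(((-2 - 4) + 5)*(-35 + ((-2 - 4) + 5))) = 0*((-6 + 5)*(-35 + (-6 + 5))) = 0*(-(-35 - 1)) = 0*(-1*(-36)) = 0*36 = 0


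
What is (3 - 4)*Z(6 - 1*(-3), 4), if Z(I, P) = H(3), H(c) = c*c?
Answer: -9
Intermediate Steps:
H(c) = c²
Z(I, P) = 9 (Z(I, P) = 3² = 9)
(3 - 4)*Z(6 - 1*(-3), 4) = (3 - 4)*9 = -1*9 = -9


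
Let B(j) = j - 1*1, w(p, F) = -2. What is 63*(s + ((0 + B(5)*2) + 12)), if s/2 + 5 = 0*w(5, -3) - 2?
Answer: 378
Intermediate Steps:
B(j) = -1 + j (B(j) = j - 1 = -1 + j)
s = -14 (s = -10 + 2*(0*(-2) - 2) = -10 + 2*(0 - 2) = -10 + 2*(-2) = -10 - 4 = -14)
63*(s + ((0 + B(5)*2) + 12)) = 63*(-14 + ((0 + (-1 + 5)*2) + 12)) = 63*(-14 + ((0 + 4*2) + 12)) = 63*(-14 + ((0 + 8) + 12)) = 63*(-14 + (8 + 12)) = 63*(-14 + 20) = 63*6 = 378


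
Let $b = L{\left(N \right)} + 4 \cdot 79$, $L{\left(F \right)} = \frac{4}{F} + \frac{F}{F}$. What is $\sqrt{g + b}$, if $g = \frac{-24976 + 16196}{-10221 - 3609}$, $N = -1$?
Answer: $\frac{\sqrt{599885931}}{1383} \approx 17.71$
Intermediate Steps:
$g = \frac{878}{1383}$ ($g = - \frac{8780}{-13830} = \left(-8780\right) \left(- \frac{1}{13830}\right) = \frac{878}{1383} \approx 0.63485$)
$L{\left(F \right)} = 1 + \frac{4}{F}$ ($L{\left(F \right)} = \frac{4}{F} + 1 = 1 + \frac{4}{F}$)
$b = 313$ ($b = \frac{4 - 1}{-1} + 4 \cdot 79 = \left(-1\right) 3 + 316 = -3 + 316 = 313$)
$\sqrt{g + b} = \sqrt{\frac{878}{1383} + 313} = \sqrt{\frac{433757}{1383}} = \frac{\sqrt{599885931}}{1383}$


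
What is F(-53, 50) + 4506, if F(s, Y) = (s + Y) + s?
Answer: 4450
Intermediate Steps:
F(s, Y) = Y + 2*s (F(s, Y) = (Y + s) + s = Y + 2*s)
F(-53, 50) + 4506 = (50 + 2*(-53)) + 4506 = (50 - 106) + 4506 = -56 + 4506 = 4450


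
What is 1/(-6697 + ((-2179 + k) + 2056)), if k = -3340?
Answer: -1/10160 ≈ -9.8425e-5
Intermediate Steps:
1/(-6697 + ((-2179 + k) + 2056)) = 1/(-6697 + ((-2179 - 3340) + 2056)) = 1/(-6697 + (-5519 + 2056)) = 1/(-6697 - 3463) = 1/(-10160) = -1/10160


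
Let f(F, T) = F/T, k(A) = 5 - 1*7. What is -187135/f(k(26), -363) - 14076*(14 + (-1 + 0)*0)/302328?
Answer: -16778711557/494 ≈ -3.3965e+7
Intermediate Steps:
k(A) = -2 (k(A) = 5 - 7 = -2)
-187135/f(k(26), -363) - 14076*(14 + (-1 + 0)*0)/302328 = -187135/((-2/(-363))) - 14076*(14 + (-1 + 0)*0)/302328 = -187135/((-2*(-1/363))) - 14076*(14 - 1*0)*(1/302328) = -187135/2/363 - 14076*(14 + 0)*(1/302328) = -187135*363/2 - 14076*14*(1/302328) = -67930005/2 - 197064*1/302328 = -67930005/2 - 161/247 = -16778711557/494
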